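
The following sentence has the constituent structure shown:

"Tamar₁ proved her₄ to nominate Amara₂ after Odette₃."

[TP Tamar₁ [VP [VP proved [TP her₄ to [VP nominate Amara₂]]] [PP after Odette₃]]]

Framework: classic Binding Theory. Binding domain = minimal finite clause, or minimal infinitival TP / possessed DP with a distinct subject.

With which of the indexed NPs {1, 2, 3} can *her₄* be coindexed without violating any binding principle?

*her* is a pronoun, so Principle B applies: it must be free in its binding domain.
Binding domain of *her₄*: the matrix TP, whose subject is Tamar₁.
*Tamar₁* c-commands the pronoun within its binding domain → coindexation would violate Principle B.
*Amara₂*: the pronoun c-commands this R-expression → coindexation would violate Principle C on *Amara₂*.
*Odette₃* and the pronoun do not c-command one another → neither Principle B nor Principle C is at stake; coindexation permitted.

{3}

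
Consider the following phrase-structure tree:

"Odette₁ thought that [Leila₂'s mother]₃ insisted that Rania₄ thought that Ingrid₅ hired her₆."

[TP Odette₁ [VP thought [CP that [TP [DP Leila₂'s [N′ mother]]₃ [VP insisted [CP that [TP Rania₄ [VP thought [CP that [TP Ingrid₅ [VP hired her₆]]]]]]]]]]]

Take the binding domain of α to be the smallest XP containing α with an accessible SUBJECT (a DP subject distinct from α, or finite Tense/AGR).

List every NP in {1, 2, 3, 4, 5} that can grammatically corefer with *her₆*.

*her* is a pronoun, so Principle B applies: it must be free in its binding domain.
Binding domain of *her₆*: the embedded TP, whose subject is Ingrid₅.
*Odette₁* c-commands the pronoun but from outside its binding domain, and is not c-commanded by it → coindexation permitted.
*Leila₂* and the pronoun do not c-command one another → neither Principle B nor Principle C is at stake; coindexation permitted.
*[Leila₂'s mother]₃* c-commands the pronoun but from outside its binding domain, and is not c-commanded by it → coindexation permitted.
*Rania₄* c-commands the pronoun but from outside its binding domain, and is not c-commanded by it → coindexation permitted.
*Ingrid₅* c-commands the pronoun within its binding domain → coindexation would violate Principle B.

{1, 2, 3, 4}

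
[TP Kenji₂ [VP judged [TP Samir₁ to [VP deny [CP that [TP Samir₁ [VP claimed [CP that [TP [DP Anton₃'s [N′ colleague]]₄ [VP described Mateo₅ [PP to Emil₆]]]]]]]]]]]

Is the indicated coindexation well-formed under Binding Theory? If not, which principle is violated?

The two coindexed NPs are *Samir₁* (the lower occurrence) and *Samir₁* (the higher occurrence).
*Samir₁* (the lower occurrence) is an R-expression. Principle C requires it to be free everywhere.
*Samir₁* (the higher occurrence) c-commands it and carries the same index.
The R-expression is bound → Principle C violation.

Principle C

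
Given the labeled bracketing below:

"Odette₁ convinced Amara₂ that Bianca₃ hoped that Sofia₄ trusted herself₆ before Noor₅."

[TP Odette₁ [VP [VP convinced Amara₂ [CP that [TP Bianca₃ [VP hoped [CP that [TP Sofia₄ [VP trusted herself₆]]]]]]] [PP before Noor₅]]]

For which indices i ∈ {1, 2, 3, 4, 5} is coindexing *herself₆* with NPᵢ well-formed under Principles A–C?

*herself* is an anaphor, so Principle A applies: it must be bound in its binding domain.
Binding domain of *herself₆*: the embedded TP, whose subject is Sofia₄.
*Odette₁* c-commands the anaphor but is outside its binding domain → cannot satisfy Principle A.
*Amara₂* c-commands the anaphor but is outside its binding domain → cannot satisfy Principle A.
*Bianca₃* c-commands the anaphor but is outside its binding domain → cannot satisfy Principle A.
*Sofia₄* c-commands the anaphor within its binding domain → licit binder.
*Noor₅* does not c-command the anaphor → cannot bind it.

{4}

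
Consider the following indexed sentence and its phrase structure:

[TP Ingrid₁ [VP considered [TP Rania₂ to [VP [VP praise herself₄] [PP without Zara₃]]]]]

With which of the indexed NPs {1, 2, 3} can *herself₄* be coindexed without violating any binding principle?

{2}

*herself* is an anaphor, so Principle A applies: it must be bound in its binding domain.
Binding domain of *herself₄*: the embedded TP, whose subject is Rania₂.
*Ingrid₁* c-commands the anaphor but is outside its binding domain → cannot satisfy Principle A.
*Rania₂* c-commands the anaphor within its binding domain → licit binder.
*Zara₃* does not c-command the anaphor → cannot bind it.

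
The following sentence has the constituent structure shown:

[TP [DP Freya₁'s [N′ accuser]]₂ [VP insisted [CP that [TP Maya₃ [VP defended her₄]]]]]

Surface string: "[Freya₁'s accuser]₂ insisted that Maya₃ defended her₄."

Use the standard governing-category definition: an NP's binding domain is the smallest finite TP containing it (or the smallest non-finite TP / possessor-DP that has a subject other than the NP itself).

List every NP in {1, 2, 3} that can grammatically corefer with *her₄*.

*her* is a pronoun, so Principle B applies: it must be free in its binding domain.
Binding domain of *her₄*: the embedded TP, whose subject is Maya₃.
*Freya₁* and the pronoun do not c-command one another → neither Principle B nor Principle C is at stake; coindexation permitted.
*[Freya₁'s accuser]₂* c-commands the pronoun but from outside its binding domain, and is not c-commanded by it → coindexation permitted.
*Maya₃* c-commands the pronoun within its binding domain → coindexation would violate Principle B.

{1, 2}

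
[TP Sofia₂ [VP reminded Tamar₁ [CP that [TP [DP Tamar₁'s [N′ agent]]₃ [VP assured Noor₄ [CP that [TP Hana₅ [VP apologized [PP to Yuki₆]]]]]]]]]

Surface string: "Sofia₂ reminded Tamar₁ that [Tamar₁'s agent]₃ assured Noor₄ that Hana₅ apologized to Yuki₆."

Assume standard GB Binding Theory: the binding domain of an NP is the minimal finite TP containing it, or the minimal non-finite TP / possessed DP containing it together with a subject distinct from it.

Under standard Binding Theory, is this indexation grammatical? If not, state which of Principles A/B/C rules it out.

Principle C

The two coindexed NPs are *Tamar₁* (the higher occurrence) and *Tamar₁* (the lower occurrence).
*Tamar₁* (the lower occurrence) is an R-expression. Principle C requires it to be free everywhere.
*Tamar₁* (the higher occurrence) c-commands it and carries the same index.
The R-expression is bound → Principle C violation.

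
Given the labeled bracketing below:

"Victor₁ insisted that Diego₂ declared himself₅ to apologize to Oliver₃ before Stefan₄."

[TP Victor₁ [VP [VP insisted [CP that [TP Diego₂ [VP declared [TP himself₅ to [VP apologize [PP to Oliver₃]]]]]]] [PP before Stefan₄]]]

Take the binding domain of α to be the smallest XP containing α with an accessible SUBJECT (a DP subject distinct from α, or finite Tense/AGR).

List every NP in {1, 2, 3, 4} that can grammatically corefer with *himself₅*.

{2}

*himself* is an anaphor, so Principle A applies: it must be bound in its binding domain.
Binding domain of *himself₅*: the embedded TP, whose subject is Diego₂.
*Victor₁* c-commands the anaphor but is outside its binding domain → cannot satisfy Principle A.
*Diego₂* c-commands the anaphor within its binding domain → licit binder.
*Oliver₃* does not c-command the anaphor → cannot bind it.
*Stefan₄* does not c-command the anaphor → cannot bind it.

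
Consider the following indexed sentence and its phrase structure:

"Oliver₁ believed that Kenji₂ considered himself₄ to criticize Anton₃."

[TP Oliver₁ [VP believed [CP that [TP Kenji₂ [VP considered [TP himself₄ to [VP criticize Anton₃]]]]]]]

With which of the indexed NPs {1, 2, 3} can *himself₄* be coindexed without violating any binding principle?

{2}

*himself* is an anaphor, so Principle A applies: it must be bound in its binding domain.
Binding domain of *himself₄*: the embedded TP, whose subject is Kenji₂.
*Oliver₁* c-commands the anaphor but is outside its binding domain → cannot satisfy Principle A.
*Kenji₂* c-commands the anaphor within its binding domain → licit binder.
*Anton₃* does not c-command the anaphor → cannot bind it.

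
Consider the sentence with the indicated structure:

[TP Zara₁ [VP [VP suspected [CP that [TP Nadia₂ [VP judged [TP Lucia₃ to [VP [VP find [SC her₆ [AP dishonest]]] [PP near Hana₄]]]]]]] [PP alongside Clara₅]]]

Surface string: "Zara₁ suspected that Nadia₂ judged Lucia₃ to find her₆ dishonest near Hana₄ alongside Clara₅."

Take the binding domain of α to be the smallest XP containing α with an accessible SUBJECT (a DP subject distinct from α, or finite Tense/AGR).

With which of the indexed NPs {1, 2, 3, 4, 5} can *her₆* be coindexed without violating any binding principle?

*her* is a pronoun, so Principle B applies: it must be free in its binding domain.
Binding domain of *her₆*: the embedded TP, whose subject is Lucia₃.
*Zara₁* c-commands the pronoun but from outside its binding domain, and is not c-commanded by it → coindexation permitted.
*Nadia₂* c-commands the pronoun but from outside its binding domain, and is not c-commanded by it → coindexation permitted.
*Lucia₃* c-commands the pronoun within its binding domain → coindexation would violate Principle B.
*Hana₄* and the pronoun do not c-command one another → neither Principle B nor Principle C is at stake; coindexation permitted.
*Clara₅* and the pronoun do not c-command one another → neither Principle B nor Principle C is at stake; coindexation permitted.

{1, 2, 4, 5}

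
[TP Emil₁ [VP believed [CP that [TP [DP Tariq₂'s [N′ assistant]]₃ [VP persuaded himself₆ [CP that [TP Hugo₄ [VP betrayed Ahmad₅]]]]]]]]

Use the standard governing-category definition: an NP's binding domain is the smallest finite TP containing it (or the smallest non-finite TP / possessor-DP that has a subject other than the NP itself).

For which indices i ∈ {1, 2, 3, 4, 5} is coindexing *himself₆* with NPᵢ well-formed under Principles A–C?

*himself* is an anaphor, so Principle A applies: it must be bound in its binding domain.
Binding domain of *himself₆*: the embedded TP, whose subject is [Tariq₂'s assistant]₃.
*Emil₁* c-commands the anaphor but is outside its binding domain → cannot satisfy Principle A.
*Tariq₂* does not c-command the anaphor → cannot bind it.
*[Tariq₂'s assistant]₃* c-commands the anaphor within its binding domain → licit binder.
*Hugo₄* does not c-command the anaphor → cannot bind it.
*Ahmad₅* does not c-command the anaphor → cannot bind it.

{3}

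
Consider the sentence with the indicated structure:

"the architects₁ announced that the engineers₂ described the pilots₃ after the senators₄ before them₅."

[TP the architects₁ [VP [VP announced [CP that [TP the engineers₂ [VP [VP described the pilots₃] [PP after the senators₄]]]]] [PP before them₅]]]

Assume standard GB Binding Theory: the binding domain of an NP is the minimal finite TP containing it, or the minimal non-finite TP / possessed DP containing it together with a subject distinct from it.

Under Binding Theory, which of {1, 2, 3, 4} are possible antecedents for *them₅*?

{2, 3, 4}

*them* is a pronoun, so Principle B applies: it must be free in its binding domain.
Binding domain of *them₅*: the matrix TP, whose subject is the architects₁.
*the architects₁* c-commands the pronoun within its binding domain → coindexation would violate Principle B.
*the engineers₂* and the pronoun do not c-command one another → neither Principle B nor Principle C is at stake; coindexation permitted.
*the pilots₃* and the pronoun do not c-command one another → neither Principle B nor Principle C is at stake; coindexation permitted.
*the senators₄* and the pronoun do not c-command one another → neither Principle B nor Principle C is at stake; coindexation permitted.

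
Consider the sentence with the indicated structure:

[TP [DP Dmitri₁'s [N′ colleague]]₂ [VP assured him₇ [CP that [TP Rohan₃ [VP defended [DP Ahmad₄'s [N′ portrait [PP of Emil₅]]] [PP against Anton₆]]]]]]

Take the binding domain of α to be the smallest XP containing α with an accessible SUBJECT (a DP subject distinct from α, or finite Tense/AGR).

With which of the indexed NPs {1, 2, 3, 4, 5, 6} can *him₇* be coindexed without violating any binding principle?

{1}

*him* is a pronoun, so Principle B applies: it must be free in its binding domain.
Binding domain of *him₇*: the matrix TP, whose subject is [Dmitri₁'s colleague]₂.
*Dmitri₁* and the pronoun do not c-command one another → neither Principle B nor Principle C is at stake; coindexation permitted.
*[Dmitri₁'s colleague]₂* c-commands the pronoun within its binding domain → coindexation would violate Principle B.
*Rohan₃*: the pronoun c-commands this R-expression → coindexation would violate Principle C on *Rohan₃*.
*Ahmad₄*: the pronoun c-commands this R-expression → coindexation would violate Principle C on *Ahmad₄*.
*Emil₅*: the pronoun c-commands this R-expression → coindexation would violate Principle C on *Emil₅*.
*Anton₆*: the pronoun c-commands this R-expression → coindexation would violate Principle C on *Anton₆*.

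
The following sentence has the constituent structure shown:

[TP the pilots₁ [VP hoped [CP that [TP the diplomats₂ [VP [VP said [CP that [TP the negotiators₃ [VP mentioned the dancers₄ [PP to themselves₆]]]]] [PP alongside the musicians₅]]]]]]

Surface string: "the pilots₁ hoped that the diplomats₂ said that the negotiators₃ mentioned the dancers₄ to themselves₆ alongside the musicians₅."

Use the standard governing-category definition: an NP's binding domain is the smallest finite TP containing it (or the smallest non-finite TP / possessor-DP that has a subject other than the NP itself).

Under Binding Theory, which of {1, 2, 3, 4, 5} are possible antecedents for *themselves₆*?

*themselves* is an anaphor, so Principle A applies: it must be bound in its binding domain.
Binding domain of *themselves₆*: the embedded TP, whose subject is the negotiators₃.
*the pilots₁* c-commands the anaphor but is outside its binding domain → cannot satisfy Principle A.
*the diplomats₂* c-commands the anaphor but is outside its binding domain → cannot satisfy Principle A.
*the negotiators₃* c-commands the anaphor within its binding domain → licit binder.
*the dancers₄* c-commands the anaphor within its binding domain → licit binder.
*the musicians₅* does not c-command the anaphor → cannot bind it.

{3, 4}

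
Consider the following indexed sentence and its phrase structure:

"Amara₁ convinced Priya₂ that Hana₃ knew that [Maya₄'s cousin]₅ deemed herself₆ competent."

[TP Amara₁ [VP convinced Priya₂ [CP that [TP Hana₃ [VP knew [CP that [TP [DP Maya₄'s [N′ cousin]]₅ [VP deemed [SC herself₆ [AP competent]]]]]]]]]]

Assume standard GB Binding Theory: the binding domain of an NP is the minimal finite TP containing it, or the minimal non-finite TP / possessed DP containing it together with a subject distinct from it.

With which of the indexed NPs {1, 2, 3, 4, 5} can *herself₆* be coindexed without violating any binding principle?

{5}

*herself* is an anaphor, so Principle A applies: it must be bound in its binding domain.
Binding domain of *herself₆*: the embedded TP, whose subject is [Maya₄'s cousin]₅.
*Amara₁* c-commands the anaphor but is outside its binding domain → cannot satisfy Principle A.
*Priya₂* c-commands the anaphor but is outside its binding domain → cannot satisfy Principle A.
*Hana₃* c-commands the anaphor but is outside its binding domain → cannot satisfy Principle A.
*Maya₄* does not c-command the anaphor → cannot bind it.
*[Maya₄'s cousin]₅* c-commands the anaphor within its binding domain → licit binder.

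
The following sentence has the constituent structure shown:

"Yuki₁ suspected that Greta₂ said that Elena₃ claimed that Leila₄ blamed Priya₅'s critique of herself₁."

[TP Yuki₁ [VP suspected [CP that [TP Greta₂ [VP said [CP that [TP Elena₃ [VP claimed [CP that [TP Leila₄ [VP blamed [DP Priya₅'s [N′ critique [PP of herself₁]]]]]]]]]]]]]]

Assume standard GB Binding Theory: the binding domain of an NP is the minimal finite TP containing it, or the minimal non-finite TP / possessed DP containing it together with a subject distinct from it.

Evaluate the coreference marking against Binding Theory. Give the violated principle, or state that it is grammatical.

The two coindexed NPs are *Yuki₁* and *herself₁*.
*herself₁* is an anaphor. Principle A requires it to be bound within its binding domain — the possessed DP, whose subject is Priya₅.
Within that domain it is c-commanded by *Priya₅*, which does not share its index.
*Yuki₁* does c-command the anaphor, but from outside its binding domain.
The anaphor is unbound in its domain → Principle A violation.

Principle A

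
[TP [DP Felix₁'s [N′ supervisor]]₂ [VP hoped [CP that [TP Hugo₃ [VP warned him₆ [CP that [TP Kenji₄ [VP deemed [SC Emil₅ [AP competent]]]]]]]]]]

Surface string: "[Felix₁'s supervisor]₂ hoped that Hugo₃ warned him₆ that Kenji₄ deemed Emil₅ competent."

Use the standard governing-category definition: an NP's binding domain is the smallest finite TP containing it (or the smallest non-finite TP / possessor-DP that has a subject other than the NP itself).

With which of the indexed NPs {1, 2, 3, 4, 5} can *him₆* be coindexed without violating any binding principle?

*him* is a pronoun, so Principle B applies: it must be free in its binding domain.
Binding domain of *him₆*: the embedded TP, whose subject is Hugo₃.
*Felix₁* and the pronoun do not c-command one another → neither Principle B nor Principle C is at stake; coindexation permitted.
*[Felix₁'s supervisor]₂* c-commands the pronoun but from outside its binding domain, and is not c-commanded by it → coindexation permitted.
*Hugo₃* c-commands the pronoun within its binding domain → coindexation would violate Principle B.
*Kenji₄*: the pronoun c-commands this R-expression → coindexation would violate Principle C on *Kenji₄*.
*Emil₅*: the pronoun c-commands this R-expression → coindexation would violate Principle C on *Emil₅*.

{1, 2}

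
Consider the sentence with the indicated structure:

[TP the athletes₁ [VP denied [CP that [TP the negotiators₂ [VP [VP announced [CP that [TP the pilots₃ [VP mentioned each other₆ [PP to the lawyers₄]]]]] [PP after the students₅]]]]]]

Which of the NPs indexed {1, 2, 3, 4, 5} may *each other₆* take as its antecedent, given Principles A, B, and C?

{3}

*each other* is an anaphor, so Principle A applies: it must be bound in its binding domain.
Binding domain of *each other₆*: the embedded TP, whose subject is the pilots₃.
*the athletes₁* c-commands the anaphor but is outside its binding domain → cannot satisfy Principle A.
*the negotiators₂* c-commands the anaphor but is outside its binding domain → cannot satisfy Principle A.
*the pilots₃* c-commands the anaphor within its binding domain → licit binder.
*the lawyers₄* does not c-command the anaphor → cannot bind it.
*the students₅* does not c-command the anaphor → cannot bind it.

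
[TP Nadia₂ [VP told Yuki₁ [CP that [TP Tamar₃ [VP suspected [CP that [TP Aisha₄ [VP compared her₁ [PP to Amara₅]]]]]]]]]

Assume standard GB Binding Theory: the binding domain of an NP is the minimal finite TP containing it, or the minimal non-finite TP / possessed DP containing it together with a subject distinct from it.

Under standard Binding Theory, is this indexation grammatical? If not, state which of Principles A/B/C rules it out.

The two coindexed NPs are *Yuki₁* and *her₁*.
*her₁* is a pronoun; its binding domain is the embedded TP, whose subject is Aisha₄. Within that domain it is c-commanded only by *Aisha₄*, which carries a different index — the pronoun is free locally, so Principle B holds.
*Yuki₁* is an R-expression; *her₁* does not c-command it, and no other NP shares its index, so Principle C is satisfied.
All principles are respected.

grammatical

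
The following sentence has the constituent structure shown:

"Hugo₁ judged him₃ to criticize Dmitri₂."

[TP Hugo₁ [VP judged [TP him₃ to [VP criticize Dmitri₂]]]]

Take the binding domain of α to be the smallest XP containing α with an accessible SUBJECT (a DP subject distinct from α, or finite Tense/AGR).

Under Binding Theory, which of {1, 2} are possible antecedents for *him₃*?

none

*him* is a pronoun, so Principle B applies: it must be free in its binding domain.
Binding domain of *him₃*: the matrix TP, whose subject is Hugo₁.
*Hugo₁* c-commands the pronoun within its binding domain → coindexation would violate Principle B.
*Dmitri₂*: the pronoun c-commands this R-expression → coindexation would violate Principle C on *Dmitri₂*.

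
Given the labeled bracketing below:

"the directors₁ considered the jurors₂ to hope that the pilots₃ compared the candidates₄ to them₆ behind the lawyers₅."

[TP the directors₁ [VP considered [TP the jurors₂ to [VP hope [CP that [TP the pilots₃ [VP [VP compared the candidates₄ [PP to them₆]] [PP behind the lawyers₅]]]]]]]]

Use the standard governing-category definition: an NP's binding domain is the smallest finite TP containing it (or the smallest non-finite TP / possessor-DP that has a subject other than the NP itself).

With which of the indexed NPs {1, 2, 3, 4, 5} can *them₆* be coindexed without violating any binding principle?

*them* is a pronoun, so Principle B applies: it must be free in its binding domain.
Binding domain of *them₆*: the embedded TP, whose subject is the pilots₃.
*the directors₁* c-commands the pronoun but from outside its binding domain, and is not c-commanded by it → coindexation permitted.
*the jurors₂* c-commands the pronoun but from outside its binding domain, and is not c-commanded by it → coindexation permitted.
*the pilots₃* c-commands the pronoun within its binding domain → coindexation would violate Principle B.
*the candidates₄* c-commands the pronoun within its binding domain → coindexation would violate Principle B.
*the lawyers₅* and the pronoun do not c-command one another → neither Principle B nor Principle C is at stake; coindexation permitted.

{1, 2, 5}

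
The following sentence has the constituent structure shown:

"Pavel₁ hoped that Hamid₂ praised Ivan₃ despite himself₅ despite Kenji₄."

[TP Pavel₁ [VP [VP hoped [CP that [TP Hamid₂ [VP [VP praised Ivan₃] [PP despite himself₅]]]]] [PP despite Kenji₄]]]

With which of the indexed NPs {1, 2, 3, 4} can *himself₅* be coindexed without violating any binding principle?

*himself* is an anaphor, so Principle A applies: it must be bound in its binding domain.
Binding domain of *himself₅*: the embedded TP, whose subject is Hamid₂.
*Pavel₁* c-commands the anaphor but is outside its binding domain → cannot satisfy Principle A.
*Hamid₂* c-commands the anaphor within its binding domain → licit binder.
*Ivan₃* does not c-command the anaphor → cannot bind it.
*Kenji₄* does not c-command the anaphor → cannot bind it.

{2}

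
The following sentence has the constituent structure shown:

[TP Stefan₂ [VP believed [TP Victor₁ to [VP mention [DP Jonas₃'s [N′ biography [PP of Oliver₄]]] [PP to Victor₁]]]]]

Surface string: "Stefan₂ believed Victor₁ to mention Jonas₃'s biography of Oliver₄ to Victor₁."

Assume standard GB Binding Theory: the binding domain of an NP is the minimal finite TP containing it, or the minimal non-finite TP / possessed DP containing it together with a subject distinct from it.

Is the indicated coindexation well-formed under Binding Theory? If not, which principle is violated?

Principle C

The two coindexed NPs are *Victor₁* (the lower occurrence) and *Victor₁* (the higher occurrence).
*Victor₁* (the lower occurrence) is an R-expression. Principle C requires it to be free everywhere.
*Victor₁* (the higher occurrence) c-commands it and carries the same index.
The R-expression is bound → Principle C violation.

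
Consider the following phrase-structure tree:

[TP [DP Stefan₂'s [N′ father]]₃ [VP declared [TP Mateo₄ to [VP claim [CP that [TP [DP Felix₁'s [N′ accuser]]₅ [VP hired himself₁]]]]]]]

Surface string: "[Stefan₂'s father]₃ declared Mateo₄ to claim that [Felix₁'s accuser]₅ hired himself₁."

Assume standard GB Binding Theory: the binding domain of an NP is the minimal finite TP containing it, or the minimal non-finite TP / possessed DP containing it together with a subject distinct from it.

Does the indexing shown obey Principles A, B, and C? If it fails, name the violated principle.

The two coindexed NPs are *Felix₁* and *himself₁*.
*himself₁* is an anaphor. Principle A requires it to be bound within its binding domain — the embedded TP, whose subject is [Felix₁'s accuser]₅.
Within that domain it is c-commanded by *[Felix₁'s accuser]₅*, which does not share its index.
*Felix₁* does not c-command the anaphor at all.
The anaphor is unbound in its domain → Principle A violation.

Principle A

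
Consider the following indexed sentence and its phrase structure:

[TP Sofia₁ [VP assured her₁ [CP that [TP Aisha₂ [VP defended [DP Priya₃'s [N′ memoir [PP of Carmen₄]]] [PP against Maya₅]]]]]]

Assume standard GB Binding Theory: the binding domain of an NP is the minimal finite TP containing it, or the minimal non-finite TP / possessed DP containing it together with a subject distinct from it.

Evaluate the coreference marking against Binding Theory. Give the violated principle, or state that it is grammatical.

Principle B

The two coindexed NPs are *Sofia₁* and *her₁*.
*her₁* is a pronoun. Its binding domain is the matrix TP, whose subject is Sofia₁.
*Sofia₁* c-commands it within that domain and carries the same index.
The pronoun is locally bound → Principle B violation.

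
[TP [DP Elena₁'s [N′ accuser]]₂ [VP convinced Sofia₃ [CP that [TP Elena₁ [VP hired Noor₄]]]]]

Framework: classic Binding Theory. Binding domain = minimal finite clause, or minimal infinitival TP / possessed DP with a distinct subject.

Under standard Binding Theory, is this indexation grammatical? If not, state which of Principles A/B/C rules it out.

The two coindexed NPs are *Elena₁* and *Elena₁*.
*Elena₁* is an R-expression; no coindexed NP c-commands it, so Principle C holds.
*Elena₁* is an R-expression; *Elena₁* does not c-command it, and no other NP shares its index, so Principle C is satisfied.
All principles are respected.

grammatical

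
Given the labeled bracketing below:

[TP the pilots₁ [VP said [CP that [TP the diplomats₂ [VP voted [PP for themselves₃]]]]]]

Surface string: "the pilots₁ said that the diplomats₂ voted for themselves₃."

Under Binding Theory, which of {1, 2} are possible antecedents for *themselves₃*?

*themselves* is an anaphor, so Principle A applies: it must be bound in its binding domain.
Binding domain of *themselves₃*: the embedded TP, whose subject is the diplomats₂.
*the pilots₁* c-commands the anaphor but is outside its binding domain → cannot satisfy Principle A.
*the diplomats₂* c-commands the anaphor within its binding domain → licit binder.

{2}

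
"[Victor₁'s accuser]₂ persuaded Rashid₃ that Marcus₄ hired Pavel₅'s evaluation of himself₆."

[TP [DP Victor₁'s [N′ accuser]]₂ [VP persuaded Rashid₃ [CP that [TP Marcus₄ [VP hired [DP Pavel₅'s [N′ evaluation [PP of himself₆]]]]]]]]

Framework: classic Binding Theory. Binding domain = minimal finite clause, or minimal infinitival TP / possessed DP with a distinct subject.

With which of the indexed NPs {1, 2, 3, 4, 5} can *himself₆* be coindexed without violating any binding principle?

*himself* is an anaphor, so Principle A applies: it must be bound in its binding domain.
Binding domain of *himself₆*: the possessed DP, whose subject is Pavel₅.
*Victor₁* does not c-command the anaphor → cannot bind it.
*[Victor₁'s accuser]₂* c-commands the anaphor but is outside its binding domain → cannot satisfy Principle A.
*Rashid₃* c-commands the anaphor but is outside its binding domain → cannot satisfy Principle A.
*Marcus₄* c-commands the anaphor but is outside its binding domain → cannot satisfy Principle A.
*Pavel₅* c-commands the anaphor within its binding domain → licit binder.

{5}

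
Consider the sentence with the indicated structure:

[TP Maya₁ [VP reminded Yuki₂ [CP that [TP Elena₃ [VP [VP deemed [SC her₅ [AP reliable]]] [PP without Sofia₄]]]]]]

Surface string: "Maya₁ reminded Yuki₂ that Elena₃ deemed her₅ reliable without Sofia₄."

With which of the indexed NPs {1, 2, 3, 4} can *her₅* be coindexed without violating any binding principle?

*her* is a pronoun, so Principle B applies: it must be free in its binding domain.
Binding domain of *her₅*: the embedded TP, whose subject is Elena₃.
*Maya₁* c-commands the pronoun but from outside its binding domain, and is not c-commanded by it → coindexation permitted.
*Yuki₂* c-commands the pronoun but from outside its binding domain, and is not c-commanded by it → coindexation permitted.
*Elena₃* c-commands the pronoun within its binding domain → coindexation would violate Principle B.
*Sofia₄* and the pronoun do not c-command one another → neither Principle B nor Principle C is at stake; coindexation permitted.

{1, 2, 4}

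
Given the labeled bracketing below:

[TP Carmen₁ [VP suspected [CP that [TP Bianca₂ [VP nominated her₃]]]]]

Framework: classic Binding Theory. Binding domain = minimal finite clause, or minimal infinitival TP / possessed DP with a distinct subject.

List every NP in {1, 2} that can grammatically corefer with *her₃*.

{1}

*her* is a pronoun, so Principle B applies: it must be free in its binding domain.
Binding domain of *her₃*: the embedded TP, whose subject is Bianca₂.
*Carmen₁* c-commands the pronoun but from outside its binding domain, and is not c-commanded by it → coindexation permitted.
*Bianca₂* c-commands the pronoun within its binding domain → coindexation would violate Principle B.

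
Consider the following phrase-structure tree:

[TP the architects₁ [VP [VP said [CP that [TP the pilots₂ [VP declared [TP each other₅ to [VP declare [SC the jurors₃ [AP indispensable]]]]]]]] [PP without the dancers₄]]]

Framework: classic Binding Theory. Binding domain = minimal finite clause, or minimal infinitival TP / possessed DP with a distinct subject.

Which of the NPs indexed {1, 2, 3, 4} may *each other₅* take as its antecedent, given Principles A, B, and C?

{2}

*each other* is an anaphor, so Principle A applies: it must be bound in its binding domain.
Binding domain of *each other₅*: the embedded TP, whose subject is the pilots₂.
*the architects₁* c-commands the anaphor but is outside its binding domain → cannot satisfy Principle A.
*the pilots₂* c-commands the anaphor within its binding domain → licit binder.
*the jurors₃* does not c-command the anaphor → cannot bind it.
*the dancers₄* does not c-command the anaphor → cannot bind it.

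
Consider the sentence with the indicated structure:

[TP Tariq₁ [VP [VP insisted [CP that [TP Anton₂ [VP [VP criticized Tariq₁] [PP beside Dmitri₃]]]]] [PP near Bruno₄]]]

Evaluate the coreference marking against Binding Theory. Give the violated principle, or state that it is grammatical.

The two coindexed NPs are *Tariq₁* (the higher occurrence) and *Tariq₁* (the lower occurrence).
*Tariq₁* (the lower occurrence) is an R-expression. Principle C requires it to be free everywhere.
*Tariq₁* (the higher occurrence) c-commands it and carries the same index.
The R-expression is bound → Principle C violation.

Principle C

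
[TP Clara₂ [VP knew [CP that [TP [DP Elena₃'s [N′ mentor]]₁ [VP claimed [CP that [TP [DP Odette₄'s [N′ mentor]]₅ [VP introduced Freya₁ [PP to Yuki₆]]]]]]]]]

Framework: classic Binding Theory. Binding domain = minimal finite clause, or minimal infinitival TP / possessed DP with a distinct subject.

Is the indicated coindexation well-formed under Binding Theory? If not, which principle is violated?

Principle C

The two coindexed NPs are *[Elena₃'s mentor]₁* and *Freya₁*.
*Freya₁* is an R-expression. Principle C requires it to be free everywhere.
*[Elena₃'s mentor]₁* c-commands it and carries the same index.
The R-expression is bound → Principle C violation.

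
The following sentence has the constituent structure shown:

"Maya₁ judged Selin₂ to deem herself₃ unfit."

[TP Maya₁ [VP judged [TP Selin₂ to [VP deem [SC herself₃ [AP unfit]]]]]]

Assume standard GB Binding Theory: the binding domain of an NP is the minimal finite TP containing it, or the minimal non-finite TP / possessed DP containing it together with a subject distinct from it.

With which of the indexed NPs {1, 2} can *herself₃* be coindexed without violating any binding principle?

*herself* is an anaphor, so Principle A applies: it must be bound in its binding domain.
Binding domain of *herself₃*: the embedded TP, whose subject is Selin₂.
*Maya₁* c-commands the anaphor but is outside its binding domain → cannot satisfy Principle A.
*Selin₂* c-commands the anaphor within its binding domain → licit binder.

{2}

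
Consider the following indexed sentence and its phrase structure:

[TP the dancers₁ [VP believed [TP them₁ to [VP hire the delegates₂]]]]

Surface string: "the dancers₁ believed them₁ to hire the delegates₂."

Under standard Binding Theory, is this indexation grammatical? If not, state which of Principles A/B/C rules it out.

Principle B

The two coindexed NPs are *the dancers₁* and *them₁*.
*them₁* is a pronoun. Its binding domain is the matrix TP, whose subject is the dancers₁.
*the dancers₁* c-commands it within that domain and carries the same index.
The pronoun is locally bound → Principle B violation.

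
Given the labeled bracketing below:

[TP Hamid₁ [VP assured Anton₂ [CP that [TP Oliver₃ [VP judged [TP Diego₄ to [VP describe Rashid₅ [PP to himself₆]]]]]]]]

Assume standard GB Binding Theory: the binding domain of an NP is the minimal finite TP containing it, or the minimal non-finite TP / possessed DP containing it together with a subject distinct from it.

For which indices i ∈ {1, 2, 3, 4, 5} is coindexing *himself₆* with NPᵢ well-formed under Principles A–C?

*himself* is an anaphor, so Principle A applies: it must be bound in its binding domain.
Binding domain of *himself₆*: the embedded TP, whose subject is Diego₄.
*Hamid₁* c-commands the anaphor but is outside its binding domain → cannot satisfy Principle A.
*Anton₂* c-commands the anaphor but is outside its binding domain → cannot satisfy Principle A.
*Oliver₃* c-commands the anaphor but is outside its binding domain → cannot satisfy Principle A.
*Diego₄* c-commands the anaphor within its binding domain → licit binder.
*Rashid₅* c-commands the anaphor within its binding domain → licit binder.

{4, 5}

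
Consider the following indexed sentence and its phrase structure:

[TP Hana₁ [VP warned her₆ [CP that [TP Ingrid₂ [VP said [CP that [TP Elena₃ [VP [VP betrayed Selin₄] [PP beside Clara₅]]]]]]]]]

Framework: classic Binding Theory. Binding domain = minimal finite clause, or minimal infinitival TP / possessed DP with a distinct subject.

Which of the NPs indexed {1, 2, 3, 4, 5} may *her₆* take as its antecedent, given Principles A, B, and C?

none

*her* is a pronoun, so Principle B applies: it must be free in its binding domain.
Binding domain of *her₆*: the matrix TP, whose subject is Hana₁.
*Hana₁* c-commands the pronoun within its binding domain → coindexation would violate Principle B.
*Ingrid₂*: the pronoun c-commands this R-expression → coindexation would violate Principle C on *Ingrid₂*.
*Elena₃*: the pronoun c-commands this R-expression → coindexation would violate Principle C on *Elena₃*.
*Selin₄*: the pronoun c-commands this R-expression → coindexation would violate Principle C on *Selin₄*.
*Clara₅*: the pronoun c-commands this R-expression → coindexation would violate Principle C on *Clara₅*.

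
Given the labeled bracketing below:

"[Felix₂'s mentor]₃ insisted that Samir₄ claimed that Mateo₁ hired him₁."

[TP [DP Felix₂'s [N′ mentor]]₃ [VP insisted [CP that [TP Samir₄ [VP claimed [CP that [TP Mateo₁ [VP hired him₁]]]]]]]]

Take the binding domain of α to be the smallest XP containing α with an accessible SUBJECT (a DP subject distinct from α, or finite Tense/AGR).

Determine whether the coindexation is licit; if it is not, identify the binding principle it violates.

The two coindexed NPs are *Mateo₁* and *him₁*.
*him₁* is a pronoun. Its binding domain is the embedded TP, whose subject is Mateo₁.
*Mateo₁* c-commands it within that domain and carries the same index.
The pronoun is locally bound → Principle B violation.

Principle B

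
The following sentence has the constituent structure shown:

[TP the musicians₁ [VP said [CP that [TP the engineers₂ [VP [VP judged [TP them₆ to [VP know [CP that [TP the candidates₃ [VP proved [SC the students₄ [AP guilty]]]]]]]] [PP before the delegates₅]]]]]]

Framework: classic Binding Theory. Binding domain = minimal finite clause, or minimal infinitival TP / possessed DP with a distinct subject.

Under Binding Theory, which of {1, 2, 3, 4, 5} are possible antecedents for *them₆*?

*them* is a pronoun, so Principle B applies: it must be free in its binding domain.
Binding domain of *them₆*: the embedded TP, whose subject is the engineers₂.
*the musicians₁* c-commands the pronoun but from outside its binding domain, and is not c-commanded by it → coindexation permitted.
*the engineers₂* c-commands the pronoun within its binding domain → coindexation would violate Principle B.
*the candidates₃*: the pronoun c-commands this R-expression → coindexation would violate Principle C on *the candidates₃*.
*the students₄*: the pronoun c-commands this R-expression → coindexation would violate Principle C on *the students₄*.
*the delegates₅* and the pronoun do not c-command one another → neither Principle B nor Principle C is at stake; coindexation permitted.

{1, 5}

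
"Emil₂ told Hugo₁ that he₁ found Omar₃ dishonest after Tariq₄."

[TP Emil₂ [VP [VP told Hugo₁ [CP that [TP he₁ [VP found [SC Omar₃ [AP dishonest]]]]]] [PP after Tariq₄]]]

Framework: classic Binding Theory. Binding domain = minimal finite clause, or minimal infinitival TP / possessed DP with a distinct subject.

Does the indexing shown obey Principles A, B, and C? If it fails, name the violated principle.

grammatical

The two coindexed NPs are *Hugo₁* and *he₁*.
*he₁* is a pronoun; nothing c-commands it within its binding domain (the embedded TP.), so Principle B holds trivially.
*Hugo₁* is an R-expression; *he₁* does not c-command it, and no other NP shares its index, so Principle C is satisfied.
All principles are respected.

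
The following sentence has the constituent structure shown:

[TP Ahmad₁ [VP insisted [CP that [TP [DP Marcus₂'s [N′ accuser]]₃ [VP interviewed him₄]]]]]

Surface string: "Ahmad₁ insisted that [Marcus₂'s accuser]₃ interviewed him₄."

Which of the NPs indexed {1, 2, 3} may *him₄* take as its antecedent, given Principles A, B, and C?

{1, 2}

*him* is a pronoun, so Principle B applies: it must be free in its binding domain.
Binding domain of *him₄*: the embedded TP, whose subject is [Marcus₂'s accuser]₃.
*Ahmad₁* c-commands the pronoun but from outside its binding domain, and is not c-commanded by it → coindexation permitted.
*Marcus₂* and the pronoun do not c-command one another → neither Principle B nor Principle C is at stake; coindexation permitted.
*[Marcus₂'s accuser]₃* c-commands the pronoun within its binding domain → coindexation would violate Principle B.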